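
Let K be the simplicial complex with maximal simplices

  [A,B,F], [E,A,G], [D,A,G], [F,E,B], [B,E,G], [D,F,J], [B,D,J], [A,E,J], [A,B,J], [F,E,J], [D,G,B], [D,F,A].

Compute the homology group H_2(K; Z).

H_2 ≅ 0.

We work with the vertex ordering A < B < D < E < F < G < J. The simplices of K, each written with vertices in increasing order, are:

  0-simplices (7): A, B, D, E, F, G, J
  1-simplices (18): AB, AD, AE, AF, AG, AJ, BD, BE, BF, BG, BJ, DF, DG, DJ, EF, EG, EJ, FJ
  2-simplices (12): ABF, ABJ, ADF, ADG, AEG, AEJ, BDG, BDJ, BEF, BEG, DFJ, EFJ

giving chain groups C_0 ≅ Z^7, C_1 ≅ Z^18, C_2 ≅ Z^12.

The boundary map ∂_1: C_1 → C_0 is given by ∂[p,q] = [q] − [p].
As a 7×18 matrix over Z this has rank 6, with invariant factors (1,1,1,1,1,1).

∂_2: C_2 → C_1 maps a triangle to the signed sum of its edges. For instance
  ∂ABF = BF − AF + AB,
  ∂AEJ = EJ − AJ + AE.
As a 18×12 matrix over Z this has rank 12, with invariant factors (1,1,1,1,1,1,1,1,1,1,1,2).

From H_k ≅ ker(∂_k) / im(∂_{k+1}) we obtain:

  H_2: rank ker ∂_2 − rank ∂_3 = (12 − 12) − 0 = 0, and there is no ∂_3, so H_2 = 0.

(K is a triangulation of the real projective plane RP^2.)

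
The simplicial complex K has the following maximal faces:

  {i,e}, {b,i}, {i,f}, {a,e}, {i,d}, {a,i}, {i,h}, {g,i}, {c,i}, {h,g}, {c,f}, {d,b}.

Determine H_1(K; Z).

Fix the vertex order a < b < c < d < e < f < g < h < i and write every simplex with vertices in increasing order. Then dim K = 1 and the simplices of K are:

  0-simplices (9): a, b, c, d, e, f, g, h, i
  1-simplices (12): ae, ai, bd, bi, cf, ci, di, ei, fi, gh, gi, hi

Hence C_0 ≅ Z^9, C_1 ≅ Z^12.

Boundary ∂_1: C_1 → C_0 maps an edge to its endpoints' difference, ∂[p,q] = q − p. For instance
  ∂ei = i − e.
The 9×12 boundary matrix has rank 8 and Smith normal form diag(1,1,1,1,1,1,1,1).

From H_k ≅ ker(∂_k) / im(∂_{k+1}) we obtain:

  H_1: rank ker ∂_1 − rank ∂_2 = (12 − 8) − 0 = 4, and there is no ∂_2, so H_1 ≅ Z^4.

(K is a triangulation of a wedge of 4 circles.)

H_1 = Z^4.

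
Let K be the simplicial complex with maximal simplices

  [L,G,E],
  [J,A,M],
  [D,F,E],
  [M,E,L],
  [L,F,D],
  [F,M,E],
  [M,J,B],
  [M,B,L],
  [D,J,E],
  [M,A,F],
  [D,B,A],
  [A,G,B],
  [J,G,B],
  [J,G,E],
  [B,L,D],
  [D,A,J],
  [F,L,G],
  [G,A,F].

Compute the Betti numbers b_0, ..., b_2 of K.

b_0 = 1, b_1 = 1, b_2 = 0.

Fix the vertex order A < B < D < E < F < G < J < L < M and write every simplex with vertices in increasing order. Then dim K = 2 and the simplices of K are:

  0-simplices (9): A, B, D, E, F, G, J, L, M
  1-simplices (27): AB, AD, AF, AG, AJ, AM, BD, BG, BJ, BL, BM, DE, DF, DJ, DL, EF, EG, EJ, EL, EM, FG, FL, FM, GJ, GL, JM, LM
  2-simplices (18): ABD, ABG, ADJ, AFG, AFM, AJM, BDL, BGJ, BJM, BLM, DEF, DEJ, DFL, EFM, EGJ, EGL, ELM, FGL

so the chain groups are C_0 ≅ Z^9, C_1 ≅ Z^27, C_2 ≅ Z^18.

Boundary ∂_1: C_1 → C_0 maps an edge to its endpoints' difference, ∂[p,q] = q − p. For instance
  ∂DJ = J − D.
This gives a 9×27 integer matrix of rank 8; reducing to Smith normal form yields diagonal entries (1,1,1,1,1,1,1,1).

The boundary map ∂_2: C_2 → C_1 sends each 2-simplex [p,q,r] to [q,r] − [p,r] + [p,q]. For instance
  ∂AFM = FM − AM + AF,
  ∂DEF = EF − DF + DE.
As a 27×18 matrix over Z this has rank 18, with invariant factors (1,1,1,1,1,1,1,1,1,1,1,1,1,1,1,1,1,2).

Computing H_k = (kernel of ∂_k) / (image of ∂_{k+1}):

  H_0: rank C_0 − rank ∂_1 = 9 − 8 = 1, and the invariant factors of ∂_1 are all 1, so H_0 ≅ Z.
  H_1: rank ker ∂_1 − rank ∂_2 = (27 − 8) − 18 = 1, and ∂_2 has invariant factor 2 > 1, so H_1 ≅ Z ⊕ Z/2.
  H_2: rank ker ∂_2 − rank ∂_3 = (18 − 18) − 0 = 0, and there is no ∂_3, so H_2 ≅ 0.

Hence the Betti numbers are b_0 = 1, b_1 = 1, b_2 = 0.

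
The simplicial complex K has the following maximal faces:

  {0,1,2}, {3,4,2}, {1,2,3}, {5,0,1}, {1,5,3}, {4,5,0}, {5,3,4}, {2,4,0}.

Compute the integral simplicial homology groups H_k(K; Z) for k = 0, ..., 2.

Order the vertices as 0 < 1 < 2 < 3 < 4 < 5. Listing each simplex with vertices in this order, K has dimension 2 with simplices:

  0-simplices (6): [0], [1], [2], [3], [4], [5]
  1-simplices (12): [0,1], [0,2], [0,4], [0,5], [1,2], [1,3], [1,5], [2,3], [2,4], [3,4], [3,5], [4,5]
  2-simplices (8): [0,1,2], [0,1,5], [0,2,4], [0,4,5], [1,2,3], [1,3,5], [2,3,4], [3,4,5]

so the chain groups are C_0 ≅ Z^6, C_1 ≅ Z^12, C_2 ≅ Z^8.

The boundary map ∂_1: C_1 → C_0 maps an edge to its endpoints' difference, ∂[p,q] = q − p.
As a 6×12 matrix over Z this has rank 5, with invariant factors (1,1,1,1,1).

∂_2: C_2 → C_1 acts by ∂[p,q,r] = [q,r] − [p,r] + [p,q]. For instance
  ∂[0,4,5] = [4,5] − [0,5] + [0,4],
  ∂[1,2,3] = [2,3] − [1,3] + [1,2].
As a 12×8 matrix over Z this has rank 7, with invariant factors (1,1,1,1,1,1,1).

Computing H_k = (kernel of ∂_k) / (image of ∂_{k+1}):

  H_0: rank C_0 − rank ∂_1 = 6 − 5 = 1, and the invariant factors of ∂_1 are all 1, so H_0 ≅ Z.
  H_1: rank ker ∂_1 − rank ∂_2 = (12 − 5) − 7 = 0, and the invariant factors of ∂_2 are all 1, so H_1 ≅ 0.
  H_2: rank ker ∂_2 − rank ∂_3 = (8 − 7) − 0 = 1, and there is no ∂_3, so H_2 ≅ Z.

(K is a triangulation of the 2-sphere S^2.)

H_0 ≅ Z,  H_1 = 0,  H_2 ≅ Z.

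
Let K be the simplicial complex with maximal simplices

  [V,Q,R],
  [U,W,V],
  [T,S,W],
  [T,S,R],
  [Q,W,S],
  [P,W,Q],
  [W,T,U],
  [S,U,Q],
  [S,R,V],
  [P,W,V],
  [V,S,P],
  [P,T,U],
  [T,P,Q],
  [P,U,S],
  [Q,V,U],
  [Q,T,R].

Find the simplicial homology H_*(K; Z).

Fix the vertex order P < Q < R < S < T < U < V < W and write every simplex with vertices in increasing order. Then dim K = 2 and the simplices of K are:

  0-simplices (8): P, Q, R, S, T, U, V, W
  1-simplices (24): PQ, PS, PT, PU, PV, PW, QR, QS, QT, QU, QV, QW, RS, RT, RV, ST, SU, SV, SW, TU, TW, UV, UW, VW
  2-simplices (16): PQT, PQW, PSU, PSV, PTU, PVW, QRT, QRV, QSU, QSW, QUV, RST, RSV, STW, TUW, UVW

giving chain groups C_0 ≅ Z^8, C_1 ≅ Z^24, C_2 ≅ Z^16.

∂_1: C_1 → C_0 is given by ∂[p,q] = [q] − [p]. For instance
  ∂TU = U − T.
The resulting 8×24 matrix has rank 7, and its Smith normal form has invariant factors (1,1,1,1,1,1,1).

∂_2: C_2 → C_1 acts by ∂[p,q,r] = [q,r] − [p,r] + [p,q]. For instance
  ∂UVW = VW − UW + UV,
  ∂QRV = RV − QV + QR.
The 24×16 boundary matrix has rank 15 and Smith normal form diag(1,1,1,1,1,1,1,1,1,1,1,1,1,1,1).

Now H_k = ker ∂_k / im ∂_{k+1}, so:

  H_0: rank C_0 − rank ∂_1 = 8 − 7 = 1, and the invariant factors of ∂_1 are all 1, so H_0 = Z.
  H_1: rank ker ∂_1 − rank ∂_2 = (24 − 7) − 15 = 2, and the invariant factors of ∂_2 are all 1, so H_1 = Z^2.
  H_2: rank ker ∂_2 − rank ∂_3 = (16 − 15) − 0 = 1, and there is no ∂_3, so H_2 = Z.

As a check, the Euler characteristic is 8 − 24 + 16 = 0, which agrees with 1 − 2 + 1 = 0.

H_0 = Z,  H_1 = Z^2,  H_2 = Z.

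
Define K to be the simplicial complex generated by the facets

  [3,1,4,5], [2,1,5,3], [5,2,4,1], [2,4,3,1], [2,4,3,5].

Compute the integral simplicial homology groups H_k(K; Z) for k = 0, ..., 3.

H_0 ≅ Z,  H_1 = 0,  H_2 = 0,  H_3 ≅ Z.

K has 5 vertices, 10 edges, 10 triangles, 5 3-simplices.
rank ∂_0 = 0, rank ∂_1 = 4 ⇒ b_0 = 5 − 0 − 4 = 1; all invariant factors of ∂_1 are 1 so no torsion. So H_0 ≅ Z.
rank ∂_1 = 4, rank ∂_2 = 6 ⇒ b_1 = 10 − 4 − 6 = 0; all invariant factors of ∂_2 are 1 so no torsion. So H_1 ≅ 0.
rank ∂_2 = 6, rank ∂_3 = 4 ⇒ b_2 = 10 − 6 − 4 = 0; all invariant factors of ∂_3 are 1 so no torsion. So H_2 ≅ 0.
rank ∂_3 = 4, rank ∂_4 = 0 ⇒ b_3 = 5 − 4 − 0 = 1. So H_3 ≅ Z.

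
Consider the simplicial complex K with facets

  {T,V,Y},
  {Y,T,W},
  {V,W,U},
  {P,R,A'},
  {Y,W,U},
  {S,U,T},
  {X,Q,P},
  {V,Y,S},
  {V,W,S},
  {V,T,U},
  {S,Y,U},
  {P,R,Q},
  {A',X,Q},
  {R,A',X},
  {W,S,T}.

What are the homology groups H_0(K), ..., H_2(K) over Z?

Take the total order P < Q < R < S < T < U < V < W < X < Y < A' on the vertex set. Then K (dimension 2) consists of the simplices:

  0-simplices (11): [P], [Q], [R], [S], [T], [U], [V], [W], [X], [Y], [A']
  1-simplices (25): (25 of them)
  2-simplices (15): [P,Q,R], [P,Q,X], [P,R,A'], [Q,X,A'], [R,X,A'], [S,T,U], [S,T,W], [S,U,Y], [S,V,W], [S,V,Y], [T,U,V], [T,V,Y], [T,W,Y], [U,V,W], [U,W,Y]

so the chain groups are C_0 ≅ Z^11, C_1 ≅ Z^25, C_2 ≅ Z^15.

∂_1: C_1 → C_0 is given by ∂[p,q] = [q] − [p]. For instance
  ∂[U,Y] = [Y] − [U].
This gives a 11×25 integer matrix of rank 9; reducing to Smith normal form yields diagonal entries (1,1,1,1,1,1,1,1,1).

∂_2: C_2 → C_1 acts by ∂[p,q,r] = [q,r] − [p,r] + [p,q]. For instance
  ∂[T,V,Y] = [V,Y] − [T,Y] + [T,V],
  ∂[R,X,A'] = [X,A'] − [R,A'] + [R,X].
As a 25×15 matrix over Z this has rank 15, with invariant factors (1,1,1,1,1,1,1,1,1,1,1,1,1,1,2).

Computing H_k = (kernel of ∂_k) / (image of ∂_{k+1}):

  H_0: rank C_0 − rank ∂_1 = 11 − 9 = 2, and the invariant factors of ∂_1 are all 1, so H_0 ≅ Z^2.
  H_1: rank ker ∂_1 − rank ∂_2 = (25 − 9) − 15 = 1, and ∂_2 has invariant factor 2 > 1, so H_1 ≅ Z ⊕ Z/2.
  H_2: rank ker ∂_2 − rank ∂_3 = (15 − 15) − 0 = 0, and there is no ∂_3, so H_2 ≅ 0.

As a check, the Euler characteristic is 11 − 25 + 15 = 1, which agrees with 2 − 1 + 0 = 1.

H_0 ≅ Z^2,  H_1 ≅ Z ⊕ Z/2,  H_2 = 0.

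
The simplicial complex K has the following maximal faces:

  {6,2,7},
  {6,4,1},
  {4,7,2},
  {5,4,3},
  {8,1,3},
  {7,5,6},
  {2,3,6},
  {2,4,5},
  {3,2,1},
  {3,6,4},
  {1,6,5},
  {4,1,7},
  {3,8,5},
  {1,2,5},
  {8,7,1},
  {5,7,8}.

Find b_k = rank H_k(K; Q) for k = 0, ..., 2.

b_0 = 1, b_1 = 2, b_2 = 1.

Order the vertices as 1 < 2 < 3 < 4 < 5 < 6 < 7 < 8. Listing each simplex with vertices in this order, K has dimension 2 with simplices:

  0-simplices (8): [1], [2], [3], [4], [5], [6], [7], [8]
  1-simplices (24): (24 of them)
  2-simplices (16): [1,2,3], [1,2,5], [1,3,8], [1,4,6], [1,4,7], [1,5,6], [1,7,8], [2,3,6], [2,4,5], [2,4,7], [2,6,7], [3,4,5], [3,4,6], [3,5,8], [5,6,7], [5,7,8]

Hence C_0 ≅ Z^8, C_1 ≅ Z^24, C_2 ≅ Z^16.

Boundary ∂_1: C_1 → C_0 maps an edge to its endpoints' difference, ∂[p,q] = q − p. For instance
  ∂[1,5] = [5] − [1].
This gives a 8×24 integer matrix of rank 7; reducing to Smith normal form yields diagonal entries (1,1,1,1,1,1,1).

The boundary map ∂_2: C_2 → C_1 acts by ∂[p,q,r] = [q,r] − [p,r] + [p,q]. For instance
  ∂[1,4,6] = [4,6] − [1,6] + [1,4],
  ∂[1,2,3] = [2,3] − [1,3] + [1,2].
As a 24×16 matrix over Z this has rank 15, with invariant factors (1,1,1,1,1,1,1,1,1,1,1,1,1,1,1).

Reading off H_k = ker ∂_k / im ∂_{k+1}:

  H_0: rank C_0 − rank ∂_1 = 8 − 7 = 1, and the invariant factors of ∂_1 are all 1, so H_0 = Z.
  H_1: rank ker ∂_1 − rank ∂_2 = (24 − 7) − 15 = 2, and the invariant factors of ∂_2 are all 1, so H_1 = Z^2.
  H_2: rank ker ∂_2 − rank ∂_3 = (16 − 15) − 0 = 1, and there is no ∂_3, so H_2 = Z.

As a check, the Euler characteristic is 8 − 24 + 16 = 0, which agrees with 1 − 2 + 1 = 0.
(K is a triangulation of the torus T^2.)

Hence the Betti numbers are b_0 = 1, b_1 = 2, b_2 = 1.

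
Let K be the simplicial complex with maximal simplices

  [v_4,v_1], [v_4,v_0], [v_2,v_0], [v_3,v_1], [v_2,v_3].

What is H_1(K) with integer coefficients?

H_1 ≅ Z.

Take the total order v_0 < v_1 < v_2 < v_3 < v_4 on the vertex set. Then K (dimension 1) consists of the simplices:

  0-simplices (5): [v_0], [v_1], [v_2], [v_3], [v_4]
  1-simplices (5): [v_0,v_2], [v_0,v_4], [v_1,v_3], [v_1,v_4], [v_2,v_3]

Hence C_0 ≅ Z^5, C_1 ≅ Z^5.

Boundary ∂_1: C_1 → C_0 sends each edge [p,q] (with p < q) to q − p. For instance
  ∂[v_1,v_3] = [v_3] − [v_1].
As a 5×5 matrix over Z this has rank 4, with invariant factors (1,1,1,1).

Now H_k = ker ∂_k / im ∂_{k+1}, so:

  H_1: rank ker ∂_1 − rank ∂_2 = (5 − 4) − 0 = 1, and there is no ∂_2, so H_1 ≅ Z.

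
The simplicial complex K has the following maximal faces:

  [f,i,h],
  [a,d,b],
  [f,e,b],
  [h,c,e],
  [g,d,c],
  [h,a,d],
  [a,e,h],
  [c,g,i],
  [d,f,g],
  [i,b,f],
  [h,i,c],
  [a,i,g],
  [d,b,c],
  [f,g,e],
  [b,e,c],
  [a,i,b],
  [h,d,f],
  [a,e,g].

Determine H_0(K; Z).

Order the vertices as a < b < c < d < e < f < g < h < i. Listing each simplex with vertices in this order, K has dimension 2 with simplices:

  0-simplices (9): a, b, c, d, e, f, g, h, i
  1-simplices (27): ab, ad, ae, ag, ah, ai, bc, bd, be, bf, bi, cd, ce, cg, ch, ci, df, dg, dh, ef, eg, eh, fg, fh, fi, gi, hi
  2-simplices (18): abd, abi, adh, aeg, aeh, agi, bcd, bce, bef, bfi, cdg, ceh, cgi, chi, dfg, dfh, efg, fhi

so the chain groups are C_0 ≅ Z^9, C_1 ≅ Z^27, C_2 ≅ Z^18.

The boundary map ∂_1: C_1 → C_0 maps an edge to its endpoints' difference, ∂[p,q] = q − p. For instance
  ∂ai = i − a.
As a 9×27 matrix over Z this has rank 8, with invariant factors (1,1,1,1,1,1,1,1).

Boundary ∂_2: C_2 → C_1 sends each 2-simplex [p,q,r] to [q,r] − [p,r] + [p,q]. For instance
  ∂ceh = eh − ch + ce,
  ∂efg = fg − eg + ef.
As a 27×18 matrix over Z this has rank 17, with invariant factors (1,1,1,1,1,1,1,1,1,1,1,1,1,1,1,1,1).

Reading off H_k = ker ∂_k / im ∂_{k+1}:

  H_0: rank C_0 − rank ∂_1 = 9 − 8 = 1, and the invariant factors of ∂_1 are all 1, so H_0 = Z.

(K is a triangulation of the torus T^2.)

H_0 ≅ Z.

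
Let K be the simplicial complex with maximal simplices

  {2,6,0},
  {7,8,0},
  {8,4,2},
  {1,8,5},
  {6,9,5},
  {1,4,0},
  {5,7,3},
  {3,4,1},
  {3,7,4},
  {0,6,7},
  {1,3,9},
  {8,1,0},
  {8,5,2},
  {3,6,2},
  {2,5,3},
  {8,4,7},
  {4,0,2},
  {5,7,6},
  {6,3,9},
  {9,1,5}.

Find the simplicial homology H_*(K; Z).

H_0 ≅ Z,  H_1 ≅ Z ⊕ Z/2Z,  H_2 = 0.

Fix the vertex order 0 < 1 < 2 < 3 < 4 < 5 < 6 < 7 < 8 < 9 and write every simplex with vertices in increasing order. Then dim K = 2 and the simplices of K are:

  0-simplices (10): [0], [1], [2], [3], [4], [5], [6], [7], [8], [9]
  1-simplices (30): (30 of them)
  2-simplices (20): (20 of them)

so the chain groups are C_0 ≅ Z^10, C_1 ≅ Z^30, C_2 ≅ Z^20.

Boundary ∂_1: C_1 → C_0 sends each edge [p,q] (with p < q) to q − p. For instance
  ∂[5,7] = [7] − [5].
As a 10×30 matrix over Z this has rank 9, with invariant factors (1,1,1,1,1,1,1,1,1).

Boundary ∂_2: C_2 → C_1 maps a triangle to the signed sum of its edges. For instance
  ∂[5,6,9] = [6,9] − [5,9] + [5,6],
  ∂[0,7,8] = [7,8] − [0,8] + [0,7].
The 30×20 boundary matrix has rank 20 and Smith normal form diag(1,1,1,1,1,1,1,1,1,1,1,1,1,1,1,1,1,1,1,2).

From H_k ≅ ker(∂_k) / im(∂_{k+1}) we obtain:

  H_0: rank C_0 − rank ∂_1 = 10 − 9 = 1, and the invariant factors of ∂_1 are all 1, so H_0 = Z.
  H_1: rank ker ∂_1 − rank ∂_2 = (30 − 9) − 20 = 1, and ∂_2 has invariant factor 2 > 1, so H_1 = Z ⊕ Z/2Z.
  H_2: rank ker ∂_2 − rank ∂_3 = (20 − 20) − 0 = 0, and there is no ∂_3, so H_2 = 0.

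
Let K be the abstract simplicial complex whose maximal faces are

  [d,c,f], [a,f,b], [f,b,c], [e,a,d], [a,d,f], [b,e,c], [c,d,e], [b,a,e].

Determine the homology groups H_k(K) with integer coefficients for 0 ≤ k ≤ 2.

H_0 ≅ Z,  H_1 = 0,  H_2 ≅ Z.

Take the total order a < b < c < d < e < f on the vertex set. Then K (dimension 2) consists of the simplices:

  0-simplices (6): a, b, c, d, e, f
  1-simplices (12): ab, ad, ae, af, bc, be, bf, cd, ce, cf, de, df
  2-simplices (8): abe, abf, ade, adf, bce, bcf, cde, cdf

giving chain groups C_0 ≅ Z^6, C_1 ≅ Z^12, C_2 ≅ Z^8.

∂_1: C_1 → C_0 maps an edge to its endpoints' difference, ∂[p,q] = q − p.
As a 6×12 matrix over Z this has rank 5, with invariant factors (1,1,1,1,1).

Boundary ∂_2: C_2 → C_1 sends each 2-simplex [p,q,r] to [q,r] − [p,r] + [p,q]. For instance
  ∂adf = df − af + ad,
  ∂cde = de − ce + cd.
This gives a 12×8 integer matrix of rank 7; reducing to Smith normal form yields diagonal entries (1,1,1,1,1,1,1).

Computing H_k = (kernel of ∂_k) / (image of ∂_{k+1}):

  H_0: rank C_0 − rank ∂_1 = 6 − 5 = 1, and the invariant factors of ∂_1 are all 1, so H_0 ≅ Z.
  H_1: rank ker ∂_1 − rank ∂_2 = (12 − 5) − 7 = 0, and the invariant factors of ∂_2 are all 1, so H_1 ≅ 0.
  H_2: rank ker ∂_2 − rank ∂_3 = (8 − 7) − 0 = 1, and there is no ∂_3, so H_2 ≅ Z.

As a check, the Euler characteristic is 6 − 12 + 8 = 2, which agrees with 1 − 0 + 1 = 2.
(K is a triangulation of the 2-sphere S^2.)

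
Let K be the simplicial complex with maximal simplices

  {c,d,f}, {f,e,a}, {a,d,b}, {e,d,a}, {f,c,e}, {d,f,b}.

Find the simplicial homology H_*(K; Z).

H_0 ≅ Z,  H_1 ≅ Z,  H_2 = 0.

Fix the vertex order a < b < c < d < e < f and write every simplex with vertices in increasing order. Then dim K = 2 and the simplices of K are:

  0-simplices (6): a, b, c, d, e, f
  1-simplices (12): ab, ad, ae, af, bd, bf, cd, ce, cf, de, df, ef
  2-simplices (6): abd, ade, aef, bdf, cdf, cef

Hence C_0 ≅ Z^6, C_1 ≅ Z^12, C_2 ≅ Z^6.

∂_1: C_1 → C_0 maps an edge to its endpoints' difference, ∂[p,q] = q − p.
As a 6×12 matrix over Z this has rank 5, with invariant factors (1,1,1,1,1).

Boundary ∂_2: C_2 → C_1 sends each 2-simplex [p,q,r] to [q,r] − [p,r] + [p,q]. For instance
  ∂ade = de − ae + ad,
  ∂cef = ef − cf + ce.
This gives a 12×6 integer matrix of rank 6; reducing to Smith normal form yields diagonal entries (1,1,1,1,1,1).

Now H_k = ker ∂_k / im ∂_{k+1}, so:

  H_0: rank C_0 − rank ∂_1 = 6 − 5 = 1, and the invariant factors of ∂_1 are all 1, so H_0 ≅ Z.
  H_1: rank ker ∂_1 − rank ∂_2 = (12 − 5) − 6 = 1, and the invariant factors of ∂_2 are all 1, so H_1 ≅ Z.
  H_2: rank ker ∂_2 − rank ∂_3 = (6 − 6) − 0 = 0, and there is no ∂_3, so H_2 ≅ 0.

(K is a triangulation of the cylinder S^1 x I.)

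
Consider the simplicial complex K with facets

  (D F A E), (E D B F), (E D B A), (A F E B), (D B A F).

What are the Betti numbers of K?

We work with the vertex ordering A < B < D < E < F. The simplices of K, each written with vertices in increasing order, are:

  0-simplices (5): A, B, D, E, F
  1-simplices (10): AB, AD, AE, AF, BD, BE, BF, DE, DF, EF
  2-simplices (10): ABD, ABE, ABF, ADE, ADF, AEF, BDE, BDF, BEF, DEF
  3-simplices (5): ABDE, ABDF, ABEF, ADEF, BDEF

Hence C_0 ≅ Z^5, C_1 ≅ Z^10, C_2 ≅ Z^10, C_3 ≅ Z^5.

Boundary ∂_1: C_1 → C_0 maps an edge to its endpoints' difference, ∂[p,q] = q − p.
The 5×10 boundary matrix has rank 4 and Smith normal form diag(1,1,1,1).

Boundary ∂_2: C_2 → C_1 sends each 2-simplex [p,q,r] to [q,r] − [p,r] + [p,q]. For instance
  ∂ABF = BF − AF + AB,
  ∂BEF = EF − BF + BE.
The 10×10 boundary matrix has rank 6 and Smith normal form diag(1,1,1,1,1,1).

The boundary map ∂_3: C_3 → C_2 sends each 3-simplex σ to the alternating sum Σ_i (−1)^i (σ with its i-th vertex removed). For instance
  ∂ABEF = BEF − AEF + ABF − ABE,
  ∂ABDE = BDE − ADE + ABE − ABD.
The resulting 10×5 matrix has rank 4, and its Smith normal form has invariant factors (1,1,1,1).

Now H_k = ker ∂_k / im ∂_{k+1}, so:

  H_0: rank C_0 − rank ∂_1 = 5 − 4 = 1, and the invariant factors of ∂_1 are all 1, so H_0 = Z.
  H_1: rank ker ∂_1 − rank ∂_2 = (10 − 4) − 6 = 0, and the invariant factors of ∂_2 are all 1, so H_1 = 0.
  H_2: rank ker ∂_2 − rank ∂_3 = (10 − 6) − 4 = 0, and the invariant factors of ∂_3 are all 1, so H_2 = 0.
  H_3: rank ker ∂_3 − rank ∂_4 = (5 − 4) − 0 = 1, and there is no ∂_4, so H_3 = Z.

As a check, the Euler characteristic is 5 − 10 + 10 − 5 = 0, which agrees with 1 − 0 + 0 − 1 = 0.
(K is a triangulation of the 3-sphere S^3.)

Hence the Betti numbers are b_0 = 1, b_1 = 0, b_2 = 0, b_3 = 1.

b_0 = 1, b_1 = 0, b_2 = 0, b_3 = 1.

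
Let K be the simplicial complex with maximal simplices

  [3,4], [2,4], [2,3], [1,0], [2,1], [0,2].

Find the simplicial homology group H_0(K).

H_0 ≅ Z.

Take the total order 0 < 1 < 2 < 3 < 4 on the vertex set. Then K (dimension 1) consists of the simplices:

  0-simplices (5): [0], [1], [2], [3], [4]
  1-simplices (6): [0,1], [0,2], [1,2], [2,3], [2,4], [3,4]

giving chain groups C_0 ≅ Z^5, C_1 ≅ Z^6.

The boundary map ∂_1: C_1 → C_0 maps an edge to its endpoints' difference, ∂[p,q] = q − p. For instance
  ∂[2,4] = [4] − [2].
This gives a 5×6 integer matrix of rank 4; reducing to Smith normal form yields diagonal entries (1,1,1,1).

From H_k ≅ ker(∂_k) / im(∂_{k+1}) we obtain:

  H_0: rank C_0 − rank ∂_1 = 5 − 4 = 1, and the invariant factors of ∂_1 are all 1, so H_0 ≅ Z.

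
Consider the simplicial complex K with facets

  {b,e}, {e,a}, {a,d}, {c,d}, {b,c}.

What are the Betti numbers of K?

Fix the vertex order a < b < c < d < e and write every simplex with vertices in increasing order. Then dim K = 1 and the simplices of K are:

  0-simplices (5): a, b, c, d, e
  1-simplices (5): ad, ae, bc, be, cd

giving chain groups C_0 ≅ Z^5, C_1 ≅ Z^5.

Boundary ∂_1: C_1 → C_0 maps an edge to its endpoints' difference, ∂[p,q] = q − p.
The 5×5 boundary matrix has rank 4 and Smith normal form diag(1,1,1,1).

Computing H_k = (kernel of ∂_k) / (image of ∂_{k+1}):

  H_0: rank C_0 − rank ∂_1 = 5 − 4 = 1, and the invariant factors of ∂_1 are all 1, so H_0 ≅ Z.
  H_1: rank ker ∂_1 − rank ∂_2 = (5 − 4) − 0 = 1, and there is no ∂_2, so H_1 ≅ Z.

(K is a triangulation of the circle S^1.)

Hence the Betti numbers are b_0 = 1, b_1 = 1.

b_0 = 1, b_1 = 1.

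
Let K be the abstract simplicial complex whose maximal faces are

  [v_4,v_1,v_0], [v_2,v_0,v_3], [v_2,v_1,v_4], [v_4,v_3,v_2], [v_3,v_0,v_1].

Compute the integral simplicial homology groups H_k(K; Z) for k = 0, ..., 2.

Fix the vertex order v_0 < v_1 < v_2 < v_3 < v_4 and write every simplex with vertices in increasing order. Then dim K = 2 and the simplices of K are:

  0-simplices (5): [v_0], [v_1], [v_2], [v_3], [v_4]
  1-simplices (10): [v_0,v_1], [v_0,v_2], [v_0,v_3], [v_0,v_4], [v_1,v_2], [v_1,v_3], [v_1,v_4], [v_2,v_3], [v_2,v_4], [v_3,v_4]
  2-simplices (5): [v_0,v_1,v_3], [v_0,v_1,v_4], [v_0,v_2,v_3], [v_1,v_2,v_4], [v_2,v_3,v_4]

Hence C_0 ≅ Z^5, C_1 ≅ Z^10, C_2 ≅ Z^5.

The boundary map ∂_1: C_1 → C_0 sends each edge [p,q] (with p < q) to q − p.
The resulting 5×10 matrix has rank 4, and its Smith normal form has invariant factors (1,1,1,1).

Boundary ∂_2: C_2 → C_1 sends each 2-simplex [p,q,r] to [q,r] − [p,r] + [p,q]. For instance
  ∂[v_2,v_3,v_4] = [v_3,v_4] − [v_2,v_4] + [v_2,v_3],
  ∂[v_1,v_2,v_4] = [v_2,v_4] − [v_1,v_4] + [v_1,v_2].
The 10×5 boundary matrix has rank 5 and Smith normal form diag(1,1,1,1,1).

Reading off H_k = ker ∂_k / im ∂_{k+1}:

  H_0: rank C_0 − rank ∂_1 = 5 − 4 = 1, and the invariant factors of ∂_1 are all 1, so H_0 ≅ Z.
  H_1: rank ker ∂_1 − rank ∂_2 = (10 − 4) − 5 = 1, and the invariant factors of ∂_2 are all 1, so H_1 ≅ Z.
  H_2: rank ker ∂_2 − rank ∂_3 = (5 − 5) − 0 = 0, and there is no ∂_3, so H_2 ≅ 0.

H_0 ≅ Z,  H_1 ≅ Z,  H_2 = 0.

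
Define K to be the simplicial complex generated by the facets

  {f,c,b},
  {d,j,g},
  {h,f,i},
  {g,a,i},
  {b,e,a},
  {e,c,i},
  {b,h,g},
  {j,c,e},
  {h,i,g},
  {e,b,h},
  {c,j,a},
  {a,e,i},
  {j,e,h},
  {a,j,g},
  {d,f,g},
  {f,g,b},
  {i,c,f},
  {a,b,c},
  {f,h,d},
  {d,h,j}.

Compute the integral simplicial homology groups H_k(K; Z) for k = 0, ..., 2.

Order the vertices as a < b < c < d < e < f < g < h < i < j. Listing each simplex with vertices in this order, K has dimension 2 with simplices:

  0-simplices (10): a, b, c, d, e, f, g, h, i, j
  1-simplices (30): ab, ac, ae, ag, ai, aj, bc, be, bf, bg, bh, ce, cf, ci, cj, df, dg, dh, dj, eh, ei, ej, fg, fh, fi, gh, gi, gj, hi, hj
  2-simplices (20): abc, abe, acj, aei, agi, agj, bcf, beh, bfg, bgh, cei, cej, cfi, dfg, dfh, dgj, dhj, ehj, fhi, ghi

Hence C_0 ≅ Z^10, C_1 ≅ Z^30, C_2 ≅ Z^20.

The boundary map ∂_1: C_1 → C_0 sends each edge [p,q] (with p < q) to q − p. For instance
  ∂gi = i − g.
The resulting 10×30 matrix has rank 9, and its Smith normal form has invariant factors (1,1,1,1,1,1,1,1,1).

Boundary ∂_2: C_2 → C_1 maps a triangle to the signed sum of its edges. For instance
  ∂cfi = fi − ci + cf,
  ∂bcf = cf − bf + bc.
As a 30×20 matrix over Z this has rank 20, with invariant factors (1,1,1,1,1,1,1,1,1,1,1,1,1,1,1,1,1,1,1,2).

Computing H_k = (kernel of ∂_k) / (image of ∂_{k+1}):

  H_0: rank C_0 − rank ∂_1 = 10 − 9 = 1, and the invariant factors of ∂_1 are all 1, so H_0 = Z.
  H_1: rank ker ∂_1 − rank ∂_2 = (30 − 9) − 20 = 1, and ∂_2 has invariant factor 2 > 1, so H_1 = Z ⊕ Z/2Z.
  H_2: rank ker ∂_2 − rank ∂_3 = (20 − 20) − 0 = 0, and there is no ∂_3, so H_2 = 0.

H_0 = Z,  H_1 = Z ⊕ Z/2Z,  H_2 = 0.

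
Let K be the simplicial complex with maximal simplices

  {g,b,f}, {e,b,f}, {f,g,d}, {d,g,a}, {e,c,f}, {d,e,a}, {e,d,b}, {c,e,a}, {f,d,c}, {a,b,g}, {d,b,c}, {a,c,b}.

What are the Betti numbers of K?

We work with the vertex ordering a < b < c < d < e < f < g. The simplices of K, each written with vertices in increasing order, are:

  0-simplices (7): a, b, c, d, e, f, g
  1-simplices (18): ab, ac, ad, ae, ag, bc, bd, be, bf, bg, cd, ce, cf, de, df, dg, ef, fg
  2-simplices (12): abc, abg, ace, ade, adg, bcd, bde, bef, bfg, cdf, cef, dfg

so the chain groups are C_0 ≅ Z^7, C_1 ≅ Z^18, C_2 ≅ Z^12.

The boundary map ∂_1: C_1 → C_0 is given by ∂[p,q] = [q] − [p]. For instance
  ∂bg = g − b.
The 7×18 boundary matrix has rank 6 and Smith normal form diag(1,1,1,1,1,1).

The boundary map ∂_2: C_2 → C_1 maps a triangle to the signed sum of its edges. For instance
  ∂bde = de − be + bd,
  ∂bfg = fg − bg + bf.
As a 18×12 matrix over Z this has rank 12, with invariant factors (1,1,1,1,1,1,1,1,1,1,1,2).

From H_k ≅ ker(∂_k) / im(∂_{k+1}) we obtain:

  H_0: rank C_0 − rank ∂_1 = 7 − 6 = 1, and the invariant factors of ∂_1 are all 1, so H_0 = Z.
  H_1: rank ker ∂_1 − rank ∂_2 = (18 − 6) − 12 = 0, and ∂_2 has invariant factor 2 > 1, so H_1 = Z/2.
  H_2: rank ker ∂_2 − rank ∂_3 = (12 − 12) − 0 = 0, and there is no ∂_3, so H_2 = 0.

As a check, the Euler characteristic is 7 − 18 + 12 = 1, which agrees with 1 − 0 + 0 = 1.

Hence the Betti numbers are b_0 = 1, b_1 = 0, b_2 = 0.

b_0 = 1, b_1 = 0, b_2 = 0.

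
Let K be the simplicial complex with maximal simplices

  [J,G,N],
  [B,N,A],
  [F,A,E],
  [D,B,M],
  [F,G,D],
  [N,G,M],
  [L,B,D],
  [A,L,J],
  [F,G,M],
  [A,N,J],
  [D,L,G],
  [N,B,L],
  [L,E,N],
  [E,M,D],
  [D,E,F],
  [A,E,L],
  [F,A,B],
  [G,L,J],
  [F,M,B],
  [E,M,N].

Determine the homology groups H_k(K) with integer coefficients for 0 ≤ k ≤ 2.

K has 10 vertices, 30 edges, 20 triangles.
rank ∂_0 = 0, rank ∂_1 = 9 ⇒ b_0 = 10 − 0 − 9 = 1; all invariant factors of ∂_1 are 1 so no torsion. So H_0 ≅ Z.
rank ∂_1 = 9, rank ∂_2 = 20 ⇒ b_1 = 30 − 9 − 20 = 1; ∂_2 has invariant factor(s) [2] giving torsion. So H_1 ≅ Z ⊕ Z/2.
rank ∂_2 = 20, rank ∂_3 = 0 ⇒ b_2 = 20 − 20 − 0 = 0. So H_2 ≅ 0.

H_0 = Z,  H_1 = Z ⊕ Z/2,  H_2 = 0.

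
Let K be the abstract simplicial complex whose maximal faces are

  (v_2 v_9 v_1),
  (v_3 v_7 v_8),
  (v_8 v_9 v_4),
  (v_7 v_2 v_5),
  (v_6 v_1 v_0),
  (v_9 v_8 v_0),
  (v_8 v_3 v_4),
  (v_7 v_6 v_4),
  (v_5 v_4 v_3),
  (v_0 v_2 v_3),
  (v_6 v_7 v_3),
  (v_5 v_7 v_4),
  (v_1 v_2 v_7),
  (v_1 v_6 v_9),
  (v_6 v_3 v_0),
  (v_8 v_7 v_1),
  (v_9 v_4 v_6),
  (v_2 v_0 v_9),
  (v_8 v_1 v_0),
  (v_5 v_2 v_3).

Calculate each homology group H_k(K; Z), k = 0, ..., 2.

H_0 ≅ Z,  H_1 ≅ Z ⊕ Z/2Z,  H_2 = 0.

Order the vertices as v_0 < v_1 < v_2 < v_3 < v_4 < v_5 < v_6 < v_7 < v_8 < v_9. Listing each simplex with vertices in this order, K has dimension 2 with simplices:

  0-simplices (10): [v_0], [v_1], [v_2], [v_3], [v_4], [v_5], [v_6], [v_7], [v_8], [v_9]
  1-simplices (30): (30 of them)
  2-simplices (20): (20 of them)

giving chain groups C_0 ≅ Z^10, C_1 ≅ Z^30, C_2 ≅ Z^20.

∂_1: C_1 → C_0 is given by ∂[p,q] = [q] − [p].
The resulting 10×30 matrix has rank 9, and its Smith normal form has invariant factors (1,1,1,1,1,1,1,1,1).

The boundary map ∂_2: C_2 → C_1 maps a triangle to the signed sum of its edges. For instance
  ∂[v_0,v_1,v_8] = [v_1,v_8] − [v_0,v_8] + [v_0,v_1],
  ∂[v_1,v_2,v_7] = [v_2,v_7] − [v_1,v_7] + [v_1,v_2].
The 30×20 boundary matrix has rank 20 and Smith normal form diag(1,1,1,1,1,1,1,1,1,1,1,1,1,1,1,1,1,1,1,2).

Reading off H_k = ker ∂_k / im ∂_{k+1}:

  H_0: rank C_0 − rank ∂_1 = 10 − 9 = 1, and the invariant factors of ∂_1 are all 1, so H_0 = Z.
  H_1: rank ker ∂_1 − rank ∂_2 = (30 − 9) − 20 = 1, and ∂_2 has invariant factor 2 > 1, so H_1 = Z ⊕ Z/2Z.
  H_2: rank ker ∂_2 − rank ∂_3 = (20 − 20) − 0 = 0, and there is no ∂_3, so H_2 = 0.

As a check, the Euler characteristic is 10 − 30 + 20 = 0, which agrees with 1 − 1 + 0 = 0.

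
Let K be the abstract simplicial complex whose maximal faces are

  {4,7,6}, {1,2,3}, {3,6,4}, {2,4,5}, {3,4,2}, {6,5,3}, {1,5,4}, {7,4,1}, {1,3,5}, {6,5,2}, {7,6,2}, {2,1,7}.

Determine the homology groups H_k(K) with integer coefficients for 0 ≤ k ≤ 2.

Fix the vertex order 1 < 2 < 3 < 4 < 5 < 6 < 7 and write every simplex with vertices in increasing order. Then dim K = 2 and the simplices of K are:

  0-simplices (7): [1], [2], [3], [4], [5], [6], [7]
  1-simplices (18): [1,2], [1,3], [1,4], [1,5], [1,7], [2,3], [2,4], [2,5], [2,6], [2,7], [3,4], [3,5], [3,6], [4,5], [4,6], [4,7], [5,6], [6,7]
  2-simplices (12): [1,2,3], [1,2,7], [1,3,5], [1,4,5], [1,4,7], [2,3,4], [2,4,5], [2,5,6], [2,6,7], [3,4,6], [3,5,6], [4,6,7]

so the chain groups are C_0 ≅ Z^7, C_1 ≅ Z^18, C_2 ≅ Z^12.

∂_1: C_1 → C_0 is given by ∂[p,q] = [q] − [p]. For instance
  ∂[1,2] = [2] − [1].
The resulting 7×18 matrix has rank 6, and its Smith normal form has invariant factors (1,1,1,1,1,1).

∂_2: C_2 → C_1 sends each 2-simplex [p,q,r] to [q,r] − [p,r] + [p,q]. For instance
  ∂[2,5,6] = [5,6] − [2,6] + [2,5],
  ∂[1,2,3] = [2,3] − [1,3] + [1,2].
As a 18×12 matrix over Z this has rank 12, with invariant factors (1,1,1,1,1,1,1,1,1,1,1,2).

Now H_k = ker ∂_k / im ∂_{k+1}, so:

  H_0: rank C_0 − rank ∂_1 = 7 − 6 = 1, and the invariant factors of ∂_1 are all 1, so H_0 = Z.
  H_1: rank ker ∂_1 − rank ∂_2 = (18 − 6) − 12 = 0, and ∂_2 has invariant factor 2 > 1, so H_1 = Z/2.
  H_2: rank ker ∂_2 − rank ∂_3 = (12 − 12) − 0 = 0, and there is no ∂_3, so H_2 = 0.

H_0 = Z,  H_1 = Z/2,  H_2 = 0.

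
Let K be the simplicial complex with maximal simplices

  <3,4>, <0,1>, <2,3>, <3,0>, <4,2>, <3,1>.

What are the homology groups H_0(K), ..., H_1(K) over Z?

We work with the vertex ordering 0 < 1 < 2 < 3 < 4. The simplices of K, each written with vertices in increasing order, are:

  0-simplices (5): [0], [1], [2], [3], [4]
  1-simplices (6): [0,1], [0,3], [1,3], [2,3], [2,4], [3,4]

giving chain groups C_0 ≅ Z^5, C_1 ≅ Z^6.

Boundary ∂_1: C_1 → C_0 sends each edge [p,q] (with p < q) to q − p. For instance
  ∂[3,4] = [4] − [3].
The resulting 5×6 matrix has rank 4, and its Smith normal form has invariant factors (1,1,1,1).

Computing H_k = (kernel of ∂_k) / (image of ∂_{k+1}):

  H_0: rank C_0 − rank ∂_1 = 5 − 4 = 1, and the invariant factors of ∂_1 are all 1, so H_0 = Z.
  H_1: rank ker ∂_1 − rank ∂_2 = (6 − 4) − 0 = 2, and there is no ∂_2, so H_1 = Z^2.

H_0 ≅ Z,  H_1 ≅ Z^2.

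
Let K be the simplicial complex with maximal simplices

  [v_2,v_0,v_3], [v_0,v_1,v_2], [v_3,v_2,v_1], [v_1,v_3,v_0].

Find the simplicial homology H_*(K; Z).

H_0 = Z,  H_1 = 0,  H_2 = Z.

Take the total order v_0 < v_1 < v_2 < v_3 on the vertex set. Then K (dimension 2) consists of the simplices:

  0-simplices (4): [v_0], [v_1], [v_2], [v_3]
  1-simplices (6): [v_0,v_1], [v_0,v_2], [v_0,v_3], [v_1,v_2], [v_1,v_3], [v_2,v_3]
  2-simplices (4): [v_0,v_1,v_2], [v_0,v_1,v_3], [v_0,v_2,v_3], [v_1,v_2,v_3]

Hence C_0 ≅ Z^4, C_1 ≅ Z^6, C_2 ≅ Z^4.

Boundary ∂_1: C_1 → C_0 maps an edge to its endpoints' difference, ∂[p,q] = q − p. For instance
  ∂[v_1,v_2] = [v_2] − [v_1].
The resulting 4×6 matrix has rank 3, and its Smith normal form has invariant factors (1,1,1).

The boundary map ∂_2: C_2 → C_1 maps a triangle to the signed sum of its edges. For instance
  ∂[v_0,v_1,v_3] = [v_1,v_3] − [v_0,v_3] + [v_0,v_1],
  ∂[v_0,v_2,v_3] = [v_2,v_3] − [v_0,v_3] + [v_0,v_2].
The resulting 6×4 matrix has rank 3, and its Smith normal form has invariant factors (1,1,1).

Now H_k = ker ∂_k / im ∂_{k+1}, so:

  H_0: rank C_0 − rank ∂_1 = 4 − 3 = 1, and the invariant factors of ∂_1 are all 1, so H_0 = Z.
  H_1: rank ker ∂_1 − rank ∂_2 = (6 − 3) − 3 = 0, and the invariant factors of ∂_2 are all 1, so H_1 = 0.
  H_2: rank ker ∂_2 − rank ∂_3 = (4 − 3) − 0 = 1, and there is no ∂_3, so H_2 = Z.

(K is a triangulation of the 2-sphere S^2.)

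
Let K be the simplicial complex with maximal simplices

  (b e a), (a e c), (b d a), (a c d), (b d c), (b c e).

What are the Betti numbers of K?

Order the vertices as a < b < c < d < e. Listing each simplex with vertices in this order, K has dimension 2 with simplices:

  0-simplices (5): a, b, c, d, e
  1-simplices (9): ab, ac, ad, ae, bc, bd, be, cd, ce
  2-simplices (6): abd, abe, acd, ace, bcd, bce

Hence C_0 ≅ Z^5, C_1 ≅ Z^9, C_2 ≅ Z^6.

∂_1: C_1 → C_0 is given by ∂[p,q] = [q] − [p]. For instance
  ∂ab = b − a.
The 5×9 boundary matrix has rank 4 and Smith normal form diag(1,1,1,1).

Boundary ∂_2: C_2 → C_1 sends each 2-simplex [p,q,r] to [q,r] − [p,r] + [p,q]. For instance
  ∂acd = cd − ad + ac,
  ∂bce = ce − be + bc.
The 9×6 boundary matrix has rank 5 and Smith normal form diag(1,1,1,1,1).

Reading off H_k = ker ∂_k / im ∂_{k+1}:

  H_0: rank C_0 − rank ∂_1 = 5 − 4 = 1, and the invariant factors of ∂_1 are all 1, so H_0 = Z.
  H_1: rank ker ∂_1 − rank ∂_2 = (9 − 4) − 5 = 0, and the invariant factors of ∂_2 are all 1, so H_1 = 0.
  H_2: rank ker ∂_2 − rank ∂_3 = (6 − 5) − 0 = 1, and there is no ∂_3, so H_2 = Z.

Hence the Betti numbers are b_0 = 1, b_1 = 0, b_2 = 1.

b_0 = 1, b_1 = 0, b_2 = 1.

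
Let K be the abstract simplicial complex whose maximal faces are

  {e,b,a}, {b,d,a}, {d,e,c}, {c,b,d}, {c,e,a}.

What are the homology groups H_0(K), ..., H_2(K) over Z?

Fix the vertex order a < b < c < d < e and write every simplex with vertices in increasing order. Then dim K = 2 and the simplices of K are:

  0-simplices (5): a, b, c, d, e
  1-simplices (10): ab, ac, ad, ae, bc, bd, be, cd, ce, de
  2-simplices (5): abd, abe, ace, bcd, cde

so the chain groups are C_0 ≅ Z^5, C_1 ≅ Z^10, C_2 ≅ Z^5.

∂_1: C_1 → C_0 is given by ∂[p,q] = [q] − [p].
This gives a 5×10 integer matrix of rank 4; reducing to Smith normal form yields diagonal entries (1,1,1,1).

The boundary map ∂_2: C_2 → C_1 maps a triangle to the signed sum of its edges. For instance
  ∂bcd = cd − bd + bc,
  ∂abe = be − ae + ab.
The 10×5 boundary matrix has rank 5 and Smith normal form diag(1,1,1,1,1).

Computing H_k = (kernel of ∂_k) / (image of ∂_{k+1}):

  H_0: rank C_0 − rank ∂_1 = 5 − 4 = 1, and the invariant factors of ∂_1 are all 1, so H_0 ≅ Z.
  H_1: rank ker ∂_1 − rank ∂_2 = (10 − 4) − 5 = 1, and the invariant factors of ∂_2 are all 1, so H_1 ≅ Z.
  H_2: rank ker ∂_2 − rank ∂_3 = (5 − 5) − 0 = 0, and there is no ∂_3, so H_2 ≅ 0.

H_0 ≅ Z,  H_1 ≅ Z,  H_2 = 0.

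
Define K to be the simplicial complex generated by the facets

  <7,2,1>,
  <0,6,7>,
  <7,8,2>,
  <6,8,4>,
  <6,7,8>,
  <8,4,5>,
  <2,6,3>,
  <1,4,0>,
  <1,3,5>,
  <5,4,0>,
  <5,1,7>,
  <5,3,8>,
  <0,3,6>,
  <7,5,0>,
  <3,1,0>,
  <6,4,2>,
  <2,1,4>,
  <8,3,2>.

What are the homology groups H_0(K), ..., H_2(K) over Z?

H_0 ≅ Z,  H_1 ≅ Z ⊕ Z/2,  H_2 = 0.

Order the vertices as 0 < 1 < 2 < 3 < 4 < 5 < 6 < 7 < 8. Listing each simplex with vertices in this order, K has dimension 2 with simplices:

  0-simplices (9): [0], [1], [2], [3], [4], [5], [6], [7], [8]
  1-simplices (27): (27 of them)
  2-simplices (18): [0,1,3], [0,1,4], [0,3,6], [0,4,5], [0,5,7], [0,6,7], [1,2,4], [1,2,7], [1,3,5], [1,5,7], [2,3,6], [2,3,8], [2,4,6], [2,7,8], [3,5,8], [4,5,8], [4,6,8], [6,7,8]

Hence C_0 ≅ Z^9, C_1 ≅ Z^27, C_2 ≅ Z^18.

∂_1: C_1 → C_0 sends each edge [p,q] (with p < q) to q − p. For instance
  ∂[1,3] = [3] − [1].
As a 9×27 matrix over Z this has rank 8, with invariant factors (1,1,1,1,1,1,1,1).

The boundary map ∂_2: C_2 → C_1 maps a triangle to the signed sum of its edges. For instance
  ∂[2,3,6] = [3,6] − [2,6] + [2,3],
  ∂[0,1,3] = [1,3] − [0,3] + [0,1].
The 27×18 boundary matrix has rank 18 and Smith normal form diag(1,1,1,1,1,1,1,1,1,1,1,1,1,1,1,1,1,2).

From H_k ≅ ker(∂_k) / im(∂_{k+1}) we obtain:

  H_0: rank C_0 − rank ∂_1 = 9 − 8 = 1, and the invariant factors of ∂_1 are all 1, so H_0 = Z.
  H_1: rank ker ∂_1 − rank ∂_2 = (27 − 8) − 18 = 1, and ∂_2 has invariant factor 2 > 1, so H_1 = Z ⊕ Z/2.
  H_2: rank ker ∂_2 − rank ∂_3 = (18 − 18) − 0 = 0, and there is no ∂_3, so H_2 = 0.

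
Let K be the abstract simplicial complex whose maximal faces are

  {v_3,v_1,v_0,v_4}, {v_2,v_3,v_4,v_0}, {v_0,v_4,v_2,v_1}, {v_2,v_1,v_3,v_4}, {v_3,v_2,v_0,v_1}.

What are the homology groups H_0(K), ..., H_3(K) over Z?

Fix the vertex order v_0 < v_1 < v_2 < v_3 < v_4 and write every simplex with vertices in increasing order. Then dim K = 3 and the simplices of K are:

  0-simplices (5): [v_0], [v_1], [v_2], [v_3], [v_4]
  1-simplices (10): [v_0,v_1], [v_0,v_2], [v_0,v_3], [v_0,v_4], [v_1,v_2], [v_1,v_3], [v_1,v_4], [v_2,v_3], [v_2,v_4], [v_3,v_4]
  2-simplices (10): [v_0,v_1,v_2], [v_0,v_1,v_3], [v_0,v_1,v_4], [v_0,v_2,v_3], [v_0,v_2,v_4], [v_0,v_3,v_4], [v_1,v_2,v_3], [v_1,v_2,v_4], [v_1,v_3,v_4], [v_2,v_3,v_4]
  3-simplices (5): [v_0,v_1,v_2,v_3], [v_0,v_1,v_2,v_4], [v_0,v_1,v_3,v_4], [v_0,v_2,v_3,v_4], [v_1,v_2,v_3,v_4]

so the chain groups are C_0 ≅ Z^5, C_1 ≅ Z^10, C_2 ≅ Z^10, C_3 ≅ Z^5.

∂_1: C_1 → C_0 sends each edge [p,q] (with p < q) to q − p. For instance
  ∂[v_1,v_4] = [v_4] − [v_1].
The resulting 5×10 matrix has rank 4, and its Smith normal form has invariant factors (1,1,1,1).

The boundary map ∂_2: C_2 → C_1 acts by ∂[p,q,r] = [q,r] − [p,r] + [p,q]. For instance
  ∂[v_1,v_3,v_4] = [v_3,v_4] − [v_1,v_4] + [v_1,v_3],
  ∂[v_0,v_1,v_3] = [v_1,v_3] − [v_0,v_3] + [v_0,v_1].
As a 10×10 matrix over Z this has rank 6, with invariant factors (1,1,1,1,1,1).

The boundary map ∂_3: C_3 → C_2 sends each 3-simplex σ to the alternating sum Σ_i (−1)^i (σ with its i-th vertex removed). For instance
  ∂[v_0,v_1,v_2,v_3] = [v_1,v_2,v_3] − [v_0,v_2,v_3] + [v_0,v_1,v_3] − [v_0,v_1,v_2],
  ∂[v_0,v_1,v_2,v_4] = [v_1,v_2,v_4] − [v_0,v_2,v_4] + [v_0,v_1,v_4] − [v_0,v_1,v_2].
The 10×5 boundary matrix has rank 4 and Smith normal form diag(1,1,1,1).

Computing H_k = (kernel of ∂_k) / (image of ∂_{k+1}):

  H_0: rank C_0 − rank ∂_1 = 5 − 4 = 1, and the invariant factors of ∂_1 are all 1, so H_0 = Z.
  H_1: rank ker ∂_1 − rank ∂_2 = (10 − 4) − 6 = 0, and the invariant factors of ∂_2 are all 1, so H_1 = 0.
  H_2: rank ker ∂_2 − rank ∂_3 = (10 − 6) − 4 = 0, and the invariant factors of ∂_3 are all 1, so H_2 = 0.
  H_3: rank ker ∂_3 − rank ∂_4 = (5 − 4) − 0 = 1, and there is no ∂_4, so H_3 = Z.

H_0 = Z,  H_1 = 0,  H_2 = 0,  H_3 = Z.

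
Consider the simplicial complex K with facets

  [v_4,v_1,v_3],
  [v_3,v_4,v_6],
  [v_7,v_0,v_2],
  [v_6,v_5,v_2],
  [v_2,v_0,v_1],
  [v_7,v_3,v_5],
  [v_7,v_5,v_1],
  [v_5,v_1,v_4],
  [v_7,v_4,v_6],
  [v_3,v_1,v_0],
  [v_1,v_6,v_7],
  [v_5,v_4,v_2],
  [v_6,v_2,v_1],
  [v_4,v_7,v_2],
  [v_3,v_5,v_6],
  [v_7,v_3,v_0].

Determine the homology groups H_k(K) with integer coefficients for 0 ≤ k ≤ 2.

H_0 = Z,  H_1 = Z^2,  H_2 = Z.

Order the vertices as v_0 < v_1 < v_2 < v_3 < v_4 < v_5 < v_6 < v_7. Listing each simplex with vertices in this order, K has dimension 2 with simplices:

  0-simplices (8): [v_0], [v_1], [v_2], [v_3], [v_4], [v_5], [v_6], [v_7]
  1-simplices (24): (24 of them)
  2-simplices (16): (16 of them)

giving chain groups C_0 ≅ Z^8, C_1 ≅ Z^24, C_2 ≅ Z^16.

∂_1: C_1 → C_0 is given by ∂[p,q] = [q] − [p]. For instance
  ∂[v_0,v_1] = [v_1] − [v_0].
As a 8×24 matrix over Z this has rank 7, with invariant factors (1,1,1,1,1,1,1).

The boundary map ∂_2: C_2 → C_1 sends each 2-simplex [p,q,r] to [q,r] − [p,r] + [p,q]. For instance
  ∂[v_3,v_5,v_6] = [v_5,v_6] − [v_3,v_6] + [v_3,v_5],
  ∂[v_1,v_6,v_7] = [v_6,v_7] − [v_1,v_7] + [v_1,v_6].
The 24×16 boundary matrix has rank 15 and Smith normal form diag(1,1,1,1,1,1,1,1,1,1,1,1,1,1,1).

Reading off H_k = ker ∂_k / im ∂_{k+1}:

  H_0: rank C_0 − rank ∂_1 = 8 − 7 = 1, and the invariant factors of ∂_1 are all 1, so H_0 = Z.
  H_1: rank ker ∂_1 − rank ∂_2 = (24 − 7) − 15 = 2, and the invariant factors of ∂_2 are all 1, so H_1 = Z^2.
  H_2: rank ker ∂_2 − rank ∂_3 = (16 − 15) − 0 = 1, and there is no ∂_3, so H_2 = Z.

(K is a triangulation of the torus T^2.)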